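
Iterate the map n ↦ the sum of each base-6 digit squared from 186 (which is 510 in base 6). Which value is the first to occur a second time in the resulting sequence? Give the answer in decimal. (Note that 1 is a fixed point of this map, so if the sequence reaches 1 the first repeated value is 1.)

26

186 = (5,1,0)_6 → 5² + 1² + 0² = 25 + 1 + 0 = 26
26 = (4,2)_6 → 4² + 2² = 16 + 4 = 20
20 = (3,2)_6 → 3² + 2² = 9 + 4 = 13
13 = (2,1)_6 → 2² + 1² = 4 + 1 = 5
5 = (5)_6 → 5² = 25
25 = (4,1)_6 → 4² + 1² = 16 + 1 = 17
17 = (2,5)_6 → 2² + 5² = 4 + 25 = 29
29 = (4,5)_6 → 4² + 5² = 16 + 25 = 41
41 = (1,0,5)_6 → 1² + 0² + 5² = 1 + 0 + 25 = 26  — 26 already appeared earlier.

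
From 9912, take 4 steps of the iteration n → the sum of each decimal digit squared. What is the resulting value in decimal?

9912 → 167
167 → 86
86 → 100
100 → 1

1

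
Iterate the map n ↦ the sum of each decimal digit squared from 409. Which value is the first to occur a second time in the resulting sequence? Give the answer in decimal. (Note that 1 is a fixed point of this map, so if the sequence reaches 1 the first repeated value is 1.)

409 → 97
97 → 130
130 → 10
10 → 1  — reached the fixed point 1.
1 → 1, so 1 is the first repeated value.

1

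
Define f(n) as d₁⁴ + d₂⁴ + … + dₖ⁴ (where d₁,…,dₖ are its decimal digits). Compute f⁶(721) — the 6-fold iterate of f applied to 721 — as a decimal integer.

11954

721 → 7⁴ + 2⁴ + 1⁴ = 2418
2418 → 2⁴ + 4⁴ + 1⁴ + 8⁴ = 4369
4369 → 4⁴ + 3⁴ + 6⁴ + 9⁴ = 8194
8194 → 8⁴ + 1⁴ + 9⁴ + 4⁴ = 10914
10914 → 1⁴ + 0⁴ + 9⁴ + 1⁴ + 4⁴ = 6819
6819 → 6⁴ + 8⁴ + 1⁴ + 9⁴ = 11954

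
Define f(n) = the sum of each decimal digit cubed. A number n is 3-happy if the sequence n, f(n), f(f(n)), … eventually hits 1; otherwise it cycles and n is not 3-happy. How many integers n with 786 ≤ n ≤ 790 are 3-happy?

1

786: 786 → 1071 → 345 → 216 → 225 → 141 → 66 → 432 → 99 → 1458 → 702 → 351 → 153 → 153  (repeats 153)
787: 787 → 1198 → 1243 → 100 → 1  (reaches 1)
788: 788 → 1367 → 587 → 980 → 1241 → 74 → 407 → 407  (repeats 407)
789: 789 → 1584 → 702 → 351 → 153 → 153  (repeats 153)
790: 790 → 1072 → 352 → 160 → 217 → 352  (repeats 352)
3-happy: 787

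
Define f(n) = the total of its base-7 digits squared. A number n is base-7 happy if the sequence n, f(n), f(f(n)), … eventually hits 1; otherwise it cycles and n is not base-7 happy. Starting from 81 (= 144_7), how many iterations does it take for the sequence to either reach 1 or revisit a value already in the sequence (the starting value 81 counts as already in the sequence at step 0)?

6

81 = (1,4,4)_7 → 1² + 4² + 4² = 33
33 = (4,5)_7 → 4² + 5² = 41
41 = (5,6)_7 → 5² + 6² = 61
61 = (1,1,5)_7 → 1² + 1² + 5² = 27
27 = (3,6)_7 → 3² + 6² = 45
45 = (6,3)_7 → 6² + 3² = 45  — 45 repeats.
That took 6 steps.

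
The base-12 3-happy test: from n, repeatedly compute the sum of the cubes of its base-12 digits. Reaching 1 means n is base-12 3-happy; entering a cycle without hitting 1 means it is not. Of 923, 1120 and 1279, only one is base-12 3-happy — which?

923: 923 → 1611 → 1366 → 1854 → 1217 → 762 → 368 → 736 → 190 → 1028 → 856 → 1520 → 1728 → 1  — reaches 1 (base-12 3-happy)
1120: 1120 → 1136 → 1855 → 1344 → 793 → 342 → 288 → 8 → 512 → 755 → 1464 → 1008 → 343 → 415 → 1351 → 1136  — repeats 1136 (not base-12 3-happy)
1279: 1279 → 1855 → 1344 → 793 → 342 → 288 → 8 → 512 → 755 → 1464 → 1008 → 343 → 415 → 1351 → 1136 → 1855  — repeats 1855 (not base-12 3-happy)

923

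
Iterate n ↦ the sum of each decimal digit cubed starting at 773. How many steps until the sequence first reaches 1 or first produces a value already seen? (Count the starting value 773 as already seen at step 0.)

773 → 7³ + 7³ + 3³ = 713
713 → 7³ + 1³ + 3³ = 371
371 → 3³ + 7³ + 1³ = 371  — 371 repeats.
That took 3 steps.

3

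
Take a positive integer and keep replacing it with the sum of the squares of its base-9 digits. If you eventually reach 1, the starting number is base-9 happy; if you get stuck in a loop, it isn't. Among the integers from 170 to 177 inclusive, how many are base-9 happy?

1

170: 170 → 68 → 74 → 68  (repeats 68)
171: 171 → 5 → 25 → 53 → 89 → 65 → 53  (repeats 53)
172: 172 → 6 → 36 → 16 → 50 → 50  (repeats 50)
173: 173 → 9 → 1  (reaches 1)
174: 174 → 14 → 26 → 68 → 74 → 68  (repeats 68)
175: 175 → 21 → 13 → 17 → 65 → 53 → 89 → 65  (repeats 65)
176: 176 → 30 → 18 → 4 → 16 → 50 → 50  (repeats 50)
177: 177 → 41 → 41  (repeats 41)
base-9 happy: 173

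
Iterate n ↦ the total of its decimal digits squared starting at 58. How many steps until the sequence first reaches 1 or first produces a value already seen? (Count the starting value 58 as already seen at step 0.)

8

58 → 89
89 → 145
145 → 42
42 → 20
20 → 4
4 → 16
16 → 37
37 → 58  — 58 repeats.
That took 8 steps.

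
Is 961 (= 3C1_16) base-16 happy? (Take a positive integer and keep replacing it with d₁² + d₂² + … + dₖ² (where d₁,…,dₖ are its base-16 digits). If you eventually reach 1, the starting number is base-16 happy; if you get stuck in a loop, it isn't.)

not base-16 happy

961 = (3,12,1)_16 → 3² + 12² + 1² = 154
154 = (9,10)_16 → 9² + 10² = 181
181 = (11,5)_16 → 11² + 5² = 146
146 = (9,2)_16 → 9² + 2² = 85
85 = (5,5)_16 → 5² + 5² = 50
50 = (3,2)_16 → 3² + 2² = 13
13 = (13)_16 → 13² = 169
169 = (10,9)_16 → 10² + 9² = 181  — 181 already seen; the sequence cycles without reaching 1.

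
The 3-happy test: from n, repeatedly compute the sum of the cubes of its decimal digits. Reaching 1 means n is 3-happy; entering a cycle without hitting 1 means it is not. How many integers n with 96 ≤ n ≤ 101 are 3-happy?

96: 96 → 945 → 918 → 1242 → 81 → 513 → 153 → 153  — not 3-happy
97: 97 → 1072 → 352 → 160 → 217 → 352  — not 3-happy
98: 98 → 1241 → 74 → 407 → 407  — not 3-happy
99: 99 → 1458 → 702 → 351 → 153 → 153  — not 3-happy
100: 100 → 1  — 3-happy
101: 101 → 2 → 8 → 512 → 134 → 92 → 737 → 713 → 371 → 371  — not 3-happy
3-happy: 100

1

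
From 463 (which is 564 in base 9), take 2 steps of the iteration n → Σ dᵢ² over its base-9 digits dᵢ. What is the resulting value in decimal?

89

463 = (5,6,4)_9 → 5² + 6² + 4² = 77
77 = (8,5)_9 → 8² + 5² = 89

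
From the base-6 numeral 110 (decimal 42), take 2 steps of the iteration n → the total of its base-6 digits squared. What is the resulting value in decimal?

4

42 = (1,1,0)_6 → 1² + 1² + 0² = 2
2 = (2)_6 → 2² = 4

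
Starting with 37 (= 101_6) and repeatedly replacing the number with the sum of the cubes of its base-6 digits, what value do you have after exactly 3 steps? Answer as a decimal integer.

37 = (1,0,1)_6 → 1³ + 0³ + 1³ = 1 + 0 + 1 = 2
2 = (2)_6 → 2³ = 8
8 = (1,2)_6 → 1³ + 2³ = 1 + 8 = 9

9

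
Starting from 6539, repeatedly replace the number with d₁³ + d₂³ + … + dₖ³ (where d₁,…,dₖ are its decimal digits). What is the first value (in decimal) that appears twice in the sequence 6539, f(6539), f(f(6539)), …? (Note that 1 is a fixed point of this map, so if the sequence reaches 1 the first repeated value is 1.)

371

6539 → 6³ + 5³ + 3³ + 9³ = 216 + 125 + 27 + 729 = 1097
1097 → 1³ + 0³ + 9³ + 7³ = 1 + 0 + 729 + 343 = 1073
1073 → 1³ + 0³ + 7³ + 3³ = 1 + 0 + 343 + 27 = 371
371 → 3³ + 7³ + 1³ = 27 + 343 + 1 = 371  — 371 already appeared earlier.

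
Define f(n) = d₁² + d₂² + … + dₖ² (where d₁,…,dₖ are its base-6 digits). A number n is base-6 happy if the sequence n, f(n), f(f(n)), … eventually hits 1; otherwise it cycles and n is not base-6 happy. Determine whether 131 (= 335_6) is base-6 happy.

131 = (3,3,5)_6 → 3² + 3² + 5² = 43
43 = (1,1,1)_6 → 1² + 1² + 1² = 3
3 = (3)_6 → 3² = 9
9 = (1,3)_6 → 1² + 3² = 10
10 = (1,4)_6 → 1² + 4² = 17
17 = (2,5)_6 → 2² + 5² = 29
29 = (4,5)_6 → 4² + 5² = 41
41 = (1,0,5)_6 → 1² + 0² + 5² = 26
26 = (4,2)_6 → 4² + 2² = 20
20 = (3,2)_6 → 3² + 2² = 13
13 = (2,1)_6 → 2² + 1² = 5
5 = (5)_6 → 5² = 25
25 = (4,1)_6 → 4² + 1² = 17  — 17 already seen; the sequence cycles without reaching 1.

not base-6 happy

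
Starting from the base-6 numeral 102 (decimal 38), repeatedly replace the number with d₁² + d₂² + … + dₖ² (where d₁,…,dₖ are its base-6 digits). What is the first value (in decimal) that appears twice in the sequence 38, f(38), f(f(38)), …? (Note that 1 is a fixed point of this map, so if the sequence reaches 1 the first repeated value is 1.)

38 = (1,0,2)_6 → 1² + 0² + 2² = 1 + 0 + 4 = 5
5 = (5)_6 → 5² = 25
25 = (4,1)_6 → 4² + 1² = 16 + 1 = 17
17 = (2,5)_6 → 2² + 5² = 4 + 25 = 29
29 = (4,5)_6 → 4² + 5² = 16 + 25 = 41
41 = (1,0,5)_6 → 1² + 0² + 5² = 1 + 0 + 25 = 26
26 = (4,2)_6 → 4² + 2² = 16 + 4 = 20
20 = (3,2)_6 → 3² + 2² = 9 + 4 = 13
13 = (2,1)_6 → 2² + 1² = 4 + 1 = 5  — 5 already appeared earlier.

5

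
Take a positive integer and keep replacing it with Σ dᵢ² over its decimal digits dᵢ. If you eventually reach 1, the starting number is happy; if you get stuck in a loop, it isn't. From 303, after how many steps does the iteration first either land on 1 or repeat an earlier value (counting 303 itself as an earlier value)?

12

303 → 18
18 → 65
65 → 61
61 → 37
37 → 58
58 → 89
89 → 145
145 → 42
42 → 20
20 → 4
4 → 16
16 → 37  — 37 repeats.
That took 12 steps.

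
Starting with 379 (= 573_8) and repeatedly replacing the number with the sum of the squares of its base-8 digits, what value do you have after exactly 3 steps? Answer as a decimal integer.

37

379 = (5,7,3)_8 → 5² + 7² + 3² = 83
83 = (1,2,3)_8 → 1² + 2² + 3² = 14
14 = (1,6)_8 → 1² + 6² = 37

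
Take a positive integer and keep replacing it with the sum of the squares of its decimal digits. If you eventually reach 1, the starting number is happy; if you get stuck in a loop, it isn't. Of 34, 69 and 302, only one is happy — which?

34: 34 → 25 → 29 → 85 → 89 → 145 → 42 → 20 → 4 → 16 → 37 → 58 → 89  — repeats 89 (not happy)
69: 69 → 117 → 51 → 26 → 40 → 16 → 37 → 58 → 89 → 145 → 42 → 20 → 4 → 16  — repeats 16 (not happy)
302: 302 → 13 → 10 → 1  — reaches 1 (happy)

302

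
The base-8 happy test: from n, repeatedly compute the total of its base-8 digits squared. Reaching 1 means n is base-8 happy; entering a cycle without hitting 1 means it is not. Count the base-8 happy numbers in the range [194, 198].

1

194: 194 → 13 → 26 → 13  — not base-8 happy
195: 195 → 18 → 8 → 1  — base-8 happy
196: 196 → 25 → 10 → 5 → 25  — not base-8 happy
197: 197 → 34 → 20 → 20  — not base-8 happy
198: 198 → 45 → 50 → 40 → 25 → 10 → 5 → 25  — not base-8 happy
base-8 happy: 195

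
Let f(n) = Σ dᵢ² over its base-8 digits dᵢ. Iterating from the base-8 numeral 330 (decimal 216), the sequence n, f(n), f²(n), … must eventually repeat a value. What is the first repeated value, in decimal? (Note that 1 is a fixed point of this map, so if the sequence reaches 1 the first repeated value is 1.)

1

216 = (3,3,0)_8 → 3² + 3² + 0² = 9 + 9 + 0 = 18
18 = (2,2)_8 → 2² + 2² = 4 + 4 = 8
8 = (1,0)_8 → 1² + 0² = 1 + 0 = 1  — reached the fixed point 1.
1 → 1, so 1 is the first repeated value.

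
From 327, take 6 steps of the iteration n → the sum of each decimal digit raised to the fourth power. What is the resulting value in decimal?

327 → 3⁴ + 2⁴ + 7⁴ = 2498
2498 → 2⁴ + 4⁴ + 9⁴ + 8⁴ = 10929
10929 → 1⁴ + 0⁴ + 9⁴ + 2⁴ + 9⁴ = 13139
13139 → 1⁴ + 3⁴ + 1⁴ + 3⁴ + 9⁴ = 6725
6725 → 6⁴ + 7⁴ + 2⁴ + 5⁴ = 4338
4338 → 4⁴ + 3⁴ + 3⁴ + 8⁴ = 4514

4514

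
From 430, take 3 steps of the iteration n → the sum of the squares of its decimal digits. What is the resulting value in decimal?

430 → 25
25 → 29
29 → 85

85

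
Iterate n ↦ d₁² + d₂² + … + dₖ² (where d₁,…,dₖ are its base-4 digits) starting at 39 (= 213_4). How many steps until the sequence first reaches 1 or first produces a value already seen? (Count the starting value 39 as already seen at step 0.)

39 = (2,1,3)_4 → 2² + 1² + 3² = 4 + 1 + 9 = 14
14 = (3,2)_4 → 3² + 2² = 9 + 4 = 13
13 = (3,1)_4 → 3² + 1² = 9 + 1 = 10
10 = (2,2)_4 → 2² + 2² = 4 + 4 = 8
8 = (2,0)_4 → 2² + 0² = 4 + 0 = 4
4 = (1,0)_4 → 1² + 0² = 1 + 0 = 1  — reached 1.
That took 6 steps.

6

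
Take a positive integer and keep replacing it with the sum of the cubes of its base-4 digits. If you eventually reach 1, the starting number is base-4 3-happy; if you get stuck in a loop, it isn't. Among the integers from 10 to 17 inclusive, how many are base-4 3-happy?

2

10: 10 → 16 → 1  (reaches 1)
11: 11 → 35 → 35  (repeats 35)
12: 12 → 27 → 36 → 9 → 9  (repeats 9)
13: 13 → 28 → 28  (repeats 28)
14: 14 → 35 → 35  (repeats 35)
15: 15 → 54 → 36 → 9 → 9  (repeats 9)
16: 16 → 1  (reaches 1)
17: 17 → 2 → 8 → 8  (repeats 8)
base-4 3-happy: 10, 16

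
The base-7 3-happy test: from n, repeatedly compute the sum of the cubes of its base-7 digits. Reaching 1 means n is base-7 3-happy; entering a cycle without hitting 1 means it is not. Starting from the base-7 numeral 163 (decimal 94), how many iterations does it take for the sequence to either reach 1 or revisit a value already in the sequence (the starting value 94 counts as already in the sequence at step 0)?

94 = (1,6,3)_7 → 1³ + 6³ + 3³ = 1 + 216 + 27 = 244
244 = (4,6,6)_7 → 4³ + 6³ + 6³ = 64 + 216 + 216 = 496
496 = (1,3,0,6)_7 → 1³ + 3³ + 0³ + 6³ = 1 + 27 + 0 + 216 = 244  — 244 repeats.
That took 3 steps.

3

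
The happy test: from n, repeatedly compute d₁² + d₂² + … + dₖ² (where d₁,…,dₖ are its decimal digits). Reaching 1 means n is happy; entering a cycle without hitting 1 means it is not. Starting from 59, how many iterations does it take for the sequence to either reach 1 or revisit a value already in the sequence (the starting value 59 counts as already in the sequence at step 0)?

10

59 → 5² + 9² = 25 + 81 = 106
106 → 1² + 0² + 6² = 1 + 0 + 36 = 37
37 → 3² + 7² = 9 + 49 = 58
58 → 5² + 8² = 25 + 64 = 89
89 → 8² + 9² = 64 + 81 = 145
145 → 1² + 4² + 5² = 1 + 16 + 25 = 42
42 → 4² + 2² = 16 + 4 = 20
20 → 2² + 0² = 4 + 0 = 4
4 → 4² = 16
16 → 1² + 6² = 1 + 36 = 37  — 37 repeats.
That took 10 steps.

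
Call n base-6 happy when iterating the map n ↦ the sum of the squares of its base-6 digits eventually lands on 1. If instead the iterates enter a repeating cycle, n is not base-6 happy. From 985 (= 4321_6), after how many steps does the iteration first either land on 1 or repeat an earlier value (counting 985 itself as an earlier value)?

985 = (4,3,2,1)_6 → 30
30 = (5,0)_6 → 25
25 = (4,1)_6 → 17
17 = (2,5)_6 → 29
29 = (4,5)_6 → 41
41 = (1,0,5)_6 → 26
26 = (4,2)_6 → 20
20 = (3,2)_6 → 13
13 = (2,1)_6 → 5
5 = (5)_6 → 25  — 25 repeats.
That took 10 steps.

10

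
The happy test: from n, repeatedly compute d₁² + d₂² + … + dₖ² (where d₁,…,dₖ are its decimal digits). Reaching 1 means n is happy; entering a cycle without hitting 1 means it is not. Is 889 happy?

not happy

889 → 8² + 8² + 9² = 209
209 → 2² + 0² + 9² = 85
85 → 8² + 5² = 89
89 → 8² + 9² = 145
145 → 1² + 4² + 5² = 42
42 → 4² + 2² = 20
20 → 2² + 0² = 4
4 → 4² = 16
16 → 1² + 6² = 37
37 → 3² + 7² = 58
58 → 5² + 8² = 89  — 89 already seen; the sequence cycles without reaching 1.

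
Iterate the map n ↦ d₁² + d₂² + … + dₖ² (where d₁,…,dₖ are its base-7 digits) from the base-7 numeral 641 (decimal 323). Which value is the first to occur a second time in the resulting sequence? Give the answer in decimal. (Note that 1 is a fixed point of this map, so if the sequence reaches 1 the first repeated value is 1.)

323 = (6,4,1)_7 → 6² + 4² + 1² = 36 + 16 + 1 = 53
53 = (1,0,4)_7 → 1² + 0² + 4² = 1 + 0 + 16 = 17
17 = (2,3)_7 → 2² + 3² = 4 + 9 = 13
13 = (1,6)_7 → 1² + 6² = 1 + 36 = 37
37 = (5,2)_7 → 5² + 2² = 25 + 4 = 29
29 = (4,1)_7 → 4² + 1² = 16 + 1 = 17  — 17 already appeared earlier.

17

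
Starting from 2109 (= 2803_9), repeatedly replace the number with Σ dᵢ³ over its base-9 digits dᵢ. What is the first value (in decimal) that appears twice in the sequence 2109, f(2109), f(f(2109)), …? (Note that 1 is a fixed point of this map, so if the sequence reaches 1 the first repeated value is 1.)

127

2109 = (2,8,0,3)_9 → 2³ + 8³ + 0³ + 3³ = 8 + 512 + 0 + 27 = 547
547 = (6,6,7)_9 → 6³ + 6³ + 7³ = 216 + 216 + 343 = 775
775 = (1,0,5,1)_9 → 1³ + 0³ + 5³ + 1³ = 1 + 0 + 125 + 1 = 127
127 = (1,5,1)_9 → 1³ + 5³ + 1³ = 1 + 125 + 1 = 127  — 127 already appeared earlier.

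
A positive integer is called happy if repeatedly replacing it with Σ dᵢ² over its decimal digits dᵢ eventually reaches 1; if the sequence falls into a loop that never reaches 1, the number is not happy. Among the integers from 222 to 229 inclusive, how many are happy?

222: 222 → 12 → 5 → 25 → 29 → 85 → 89 → 145 → 42 → 20 → 4 → 16 → 37 → 58 → 89  — not happy
223: 223 → 17 → 50 → 25 → 29 → 85 → 89 → 145 → 42 → 20 → 4 → 16 → 37 → 58 → 89  — not happy
224: 224 → 24 → 20 → 4 → 16 → 37 → 58 → 89 → 145 → 42 → 20  — not happy
225: 225 → 33 → 18 → 65 → 61 → 37 → 58 → 89 → 145 → 42 → 20 → 4 → 16 → 37  — not happy
226: 226 → 44 → 32 → 13 → 10 → 1  — happy
227: 227 → 57 → 74 → 65 → 61 → 37 → 58 → 89 → 145 → 42 → 20 → 4 → 16 → 37  — not happy
228: 228 → 72 → 53 → 34 → 25 → 29 → 85 → 89 → 145 → 42 → 20 → 4 → 16 → 37 → 58 → 89  — not happy
229: 229 → 89 → 145 → 42 → 20 → 4 → 16 → 37 → 58 → 89  — not happy
happy: 226

1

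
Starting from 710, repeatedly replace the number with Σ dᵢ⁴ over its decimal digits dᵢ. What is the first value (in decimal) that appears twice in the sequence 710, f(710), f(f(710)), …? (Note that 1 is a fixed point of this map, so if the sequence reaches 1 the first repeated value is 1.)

8208

710 → 7⁴ + 1⁴ + 0⁴ = 2402
2402 → 2⁴ + 4⁴ + 0⁴ + 2⁴ = 288
288 → 2⁴ + 8⁴ + 8⁴ = 8208
8208 → 8⁴ + 2⁴ + 0⁴ + 8⁴ = 8208  — 8208 already appeared earlier.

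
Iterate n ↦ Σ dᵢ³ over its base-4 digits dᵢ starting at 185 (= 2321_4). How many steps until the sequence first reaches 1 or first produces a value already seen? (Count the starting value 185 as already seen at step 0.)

3

185 = (2,3,2,1)_4 → 44
44 = (2,3,0)_4 → 35
35 = (2,0,3)_4 → 35  — 35 repeats.
That took 3 steps.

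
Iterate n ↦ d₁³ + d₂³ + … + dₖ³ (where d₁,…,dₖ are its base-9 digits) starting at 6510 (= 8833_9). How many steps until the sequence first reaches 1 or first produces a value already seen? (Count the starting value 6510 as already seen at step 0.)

6510 = (8,8,3,3)_9 → 8³ + 8³ + 3³ + 3³ = 512 + 512 + 27 + 27 = 1078
1078 = (1,4,2,7)_9 → 1³ + 4³ + 2³ + 7³ = 1 + 64 + 8 + 343 = 416
416 = (5,1,2)_9 → 5³ + 1³ + 2³ = 125 + 1 + 8 = 134
134 = (1,5,8)_9 → 1³ + 5³ + 8³ = 1 + 125 + 512 = 638
638 = (7,7,8)_9 → 7³ + 7³ + 8³ = 343 + 343 + 512 = 1198
1198 = (1,5,7,1)_9 → 1³ + 5³ + 7³ + 1³ = 1 + 125 + 343 + 1 = 470
470 = (5,7,2)_9 → 5³ + 7³ + 2³ = 125 + 343 + 8 = 476
476 = (5,7,8)_9 → 5³ + 7³ + 8³ = 125 + 343 + 512 = 980
980 = (1,3,0,8)_9 → 1³ + 3³ + 0³ + 8³ = 1 + 27 + 0 + 512 = 540
540 = (6,6,0)_9 → 6³ + 6³ + 0³ = 216 + 216 + 0 = 432
432 = (5,3,0)_9 → 5³ + 3³ + 0³ = 125 + 27 + 0 = 152
152 = (1,7,8)_9 → 1³ + 7³ + 8³ = 1 + 343 + 512 = 856
856 = (1,1,5,1)_9 → 1³ + 1³ + 5³ + 1³ = 1 + 1 + 125 + 1 = 128
128 = (1,5,2)_9 → 1³ + 5³ + 2³ = 1 + 125 + 8 = 134  — 134 repeats.
That took 14 steps.

14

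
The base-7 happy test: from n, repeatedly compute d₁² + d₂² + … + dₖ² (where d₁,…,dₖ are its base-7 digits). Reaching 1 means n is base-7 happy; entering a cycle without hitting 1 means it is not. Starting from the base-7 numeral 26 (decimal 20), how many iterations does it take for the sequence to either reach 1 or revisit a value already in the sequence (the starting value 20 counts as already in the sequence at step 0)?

7

20 = (2,6)_7 → 40
40 = (5,5)_7 → 50
50 = (1,0,1)_7 → 2
2 = (2)_7 → 4
4 = (4)_7 → 16
16 = (2,2)_7 → 8
8 = (1,1)_7 → 2  — 2 repeats.
That took 7 steps.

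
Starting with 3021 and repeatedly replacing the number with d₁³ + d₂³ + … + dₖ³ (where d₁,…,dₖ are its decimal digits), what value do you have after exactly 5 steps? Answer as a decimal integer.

3021 → 3³ + 0³ + 2³ + 1³ = 27 + 0 + 8 + 1 = 36
36 → 3³ + 6³ = 27 + 216 = 243
243 → 2³ + 4³ + 3³ = 8 + 64 + 27 = 99
99 → 9³ + 9³ = 729 + 729 = 1458
1458 → 1³ + 4³ + 5³ + 8³ = 1 + 64 + 125 + 512 = 702

702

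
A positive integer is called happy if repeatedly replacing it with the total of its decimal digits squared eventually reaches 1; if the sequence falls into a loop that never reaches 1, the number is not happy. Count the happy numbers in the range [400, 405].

1

400: 400 → 16 → 37 → 58 → 89 → 145 → 42 → 20 → 4 → 16  — not happy
401: 401 → 17 → 50 → 25 → 29 → 85 → 89 → 145 → 42 → 20 → 4 → 16 → 37 → 58 → 89  — not happy
402: 402 → 20 → 4 → 16 → 37 → 58 → 89 → 145 → 42 → 20  — not happy
403: 403 → 25 → 29 → 85 → 89 → 145 → 42 → 20 → 4 → 16 → 37 → 58 → 89  — not happy
404: 404 → 32 → 13 → 10 → 1  — happy
405: 405 → 41 → 17 → 50 → 25 → 29 → 85 → 89 → 145 → 42 → 20 → 4 → 16 → 37 → 58 → 89  — not happy
happy: 404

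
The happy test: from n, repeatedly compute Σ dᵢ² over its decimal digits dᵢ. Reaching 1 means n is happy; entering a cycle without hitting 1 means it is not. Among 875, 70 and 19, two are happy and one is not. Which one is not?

875: 875 → 138 → 74 → 65 → 61 → 37 → 58 → 89 → 145 → 42 → 20 → 4 → 16 → 37  — repeats 37 (not happy)
70: 70 → 49 → 97 → 130 → 10 → 1  — reaches 1 (happy)
19: 19 → 82 → 68 → 100 → 1  — reaches 1 (happy)

875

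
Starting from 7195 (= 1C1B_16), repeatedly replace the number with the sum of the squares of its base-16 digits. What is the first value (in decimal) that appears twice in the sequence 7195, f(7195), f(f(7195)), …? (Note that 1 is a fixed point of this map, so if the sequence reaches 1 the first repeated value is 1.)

1

7195 = (1,12,1,11)_16 → 1² + 12² + 1² + 11² = 267
267 = (1,0,11)_16 → 1² + 0² + 11² = 122
122 = (7,10)_16 → 7² + 10² = 149
149 = (9,5)_16 → 9² + 5² = 106
106 = (6,10)_16 → 6² + 10² = 136
136 = (8,8)_16 → 8² + 8² = 128
128 = (8,0)_16 → 8² + 0² = 64
64 = (4,0)_16 → 4² + 0² = 16
16 = (1,0)_16 → 1² + 0² = 1  — reached the fixed point 1.
1 → 1, so 1 is the first repeated value.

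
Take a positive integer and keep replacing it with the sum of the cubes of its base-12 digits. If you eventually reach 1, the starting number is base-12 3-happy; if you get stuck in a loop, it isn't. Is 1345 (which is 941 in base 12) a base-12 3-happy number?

1345 = (9,4,1)_12 → 9³ + 4³ + 1³ = 729 + 64 + 1 = 794
794 = (5,6,2)_12 → 5³ + 6³ + 2³ = 125 + 216 + 8 = 349
349 = (2,5,1)_12 → 2³ + 5³ + 1³ = 8 + 125 + 1 = 134
134 = (11,2)_12 → 11³ + 2³ = 1331 + 8 = 1339
1339 = (9,3,7)_12 → 9³ + 3³ + 7³ = 729 + 27 + 343 = 1099
1099 = (7,7,7)_12 → 7³ + 7³ + 7³ = 343 + 343 + 343 = 1029
1029 = (7,1,9)_12 → 7³ + 1³ + 9³ = 343 + 1 + 729 = 1073
1073 = (7,5,5)_12 → 7³ + 5³ + 5³ = 343 + 125 + 125 = 593
593 = (4,1,5)_12 → 4³ + 1³ + 5³ = 64 + 1 + 125 = 190
190 = (1,3,10)_12 → 1³ + 3³ + 10³ = 1 + 27 + 1000 = 1028
1028 = (7,1,8)_12 → 7³ + 1³ + 8³ = 343 + 1 + 512 = 856
856 = (5,11,4)_12 → 5³ + 11³ + 4³ = 125 + 1331 + 64 = 1520
1520 = (10,6,8)_12 → 10³ + 6³ + 8³ = 1000 + 216 + 512 = 1728
1728 = (1,0,0,0)_12 → 1³ + 0³ + 0³ + 0³ = 1 + 0 + 0 + 0 = 1  — reached 1.

base-12 3-happy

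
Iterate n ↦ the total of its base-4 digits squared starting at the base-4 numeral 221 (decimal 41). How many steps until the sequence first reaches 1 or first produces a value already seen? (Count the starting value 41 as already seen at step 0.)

5

41 = (2,2,1)_4 → 2² + 2² + 1² = 9
9 = (2,1)_4 → 2² + 1² = 5
5 = (1,1)_4 → 1² + 1² = 2
2 = (2)_4 → 2² = 4
4 = (1,0)_4 → 1² + 0² = 1  — reached 1.
That took 5 steps.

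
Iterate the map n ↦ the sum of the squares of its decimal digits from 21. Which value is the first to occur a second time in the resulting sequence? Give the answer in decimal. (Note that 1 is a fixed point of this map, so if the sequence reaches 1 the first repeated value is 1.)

21 → 2² + 1² = 5
5 → 5² = 25
25 → 2² + 5² = 29
29 → 2² + 9² = 85
85 → 8² + 5² = 89
89 → 8² + 9² = 145
145 → 1² + 4² + 5² = 42
42 → 4² + 2² = 20
20 → 2² + 0² = 4
4 → 4² = 16
16 → 1² + 6² = 37
37 → 3² + 7² = 58
58 → 5² + 8² = 89  — 89 already appeared earlier.

89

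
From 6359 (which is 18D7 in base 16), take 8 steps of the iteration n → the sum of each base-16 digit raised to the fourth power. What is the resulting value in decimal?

16578

6359 = (1,8,13,7)_16 → 1⁴ + 8⁴ + 13⁴ + 7⁴ = 1 + 4096 + 28561 + 2401 = 35059
35059 = (8,8,15,3)_16 → 8⁴ + 8⁴ + 15⁴ + 3⁴ = 4096 + 4096 + 50625 + 81 = 58898
58898 = (14,6,1,2)_16 → 14⁴ + 6⁴ + 1⁴ + 2⁴ = 38416 + 1296 + 1 + 16 = 39729
39729 = (9,11,3,1)_16 → 9⁴ + 11⁴ + 3⁴ + 1⁴ = 6561 + 14641 + 81 + 1 = 21284
21284 = (5,3,2,4)_16 → 5⁴ + 3⁴ + 2⁴ + 4⁴ = 625 + 81 + 16 + 256 = 978
978 = (3,13,2)_16 → 3⁴ + 13⁴ + 2⁴ = 81 + 28561 + 16 = 28658
28658 = (6,15,15,2)_16 → 6⁴ + 15⁴ + 15⁴ + 2⁴ = 1296 + 50625 + 50625 + 16 = 102562
102562 = (1,9,0,10,2)_16 → 1⁴ + 9⁴ + 0⁴ + 10⁴ + 2⁴ = 1 + 6561 + 0 + 10000 + 16 = 16578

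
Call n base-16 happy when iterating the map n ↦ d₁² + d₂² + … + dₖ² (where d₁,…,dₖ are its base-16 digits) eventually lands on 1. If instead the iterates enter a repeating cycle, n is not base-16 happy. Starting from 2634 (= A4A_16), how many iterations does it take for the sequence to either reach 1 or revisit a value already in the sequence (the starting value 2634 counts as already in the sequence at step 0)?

12

2634 = (10,4,10)_16 → 216
216 = (13,8)_16 → 233
233 = (14,9)_16 → 277
277 = (1,1,5)_16 → 27
27 = (1,11)_16 → 122
122 = (7,10)_16 → 149
149 = (9,5)_16 → 106
106 = (6,10)_16 → 136
136 = (8,8)_16 → 128
128 = (8,0)_16 → 64
64 = (4,0)_16 → 16
16 = (1,0)_16 → 1  — reached 1.
That took 12 steps.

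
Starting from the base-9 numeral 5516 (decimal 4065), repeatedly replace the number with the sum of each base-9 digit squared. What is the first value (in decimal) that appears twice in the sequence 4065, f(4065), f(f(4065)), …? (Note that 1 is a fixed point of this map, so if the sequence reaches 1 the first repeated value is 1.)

65

4065 = (5,5,1,6)_9 → 5² + 5² + 1² + 6² = 87
87 = (1,0,6)_9 → 1² + 0² + 6² = 37
37 = (4,1)_9 → 4² + 1² = 17
17 = (1,8)_9 → 1² + 8² = 65
65 = (7,2)_9 → 7² + 2² = 53
53 = (5,8)_9 → 5² + 8² = 89
89 = (1,0,8)_9 → 1² + 0² + 8² = 65  — 65 already appeared earlier.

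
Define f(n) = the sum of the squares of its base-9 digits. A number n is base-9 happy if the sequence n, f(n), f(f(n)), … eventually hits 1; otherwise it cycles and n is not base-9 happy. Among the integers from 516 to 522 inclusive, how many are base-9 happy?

516: 516 → 54 → 36 → 16 → 50 → 50  — not base-9 happy
517: 517 → 61 → 85 → 17 → 65 → 53 → 89 → 65  — not base-9 happy
518: 518 → 70 → 98 → 66 → 58 → 52 → 74 → 68 → 74  — not base-9 happy
519: 519 → 81 → 1  — base-9 happy
520: 520 → 94 → 18 → 4 → 16 → 50 → 50  — not base-9 happy
521: 521 → 109 → 11 → 5 → 25 → 53 → 89 → 65 → 53  — not base-9 happy
522: 522 → 52 → 74 → 68 → 74  — not base-9 happy
base-9 happy: 519

1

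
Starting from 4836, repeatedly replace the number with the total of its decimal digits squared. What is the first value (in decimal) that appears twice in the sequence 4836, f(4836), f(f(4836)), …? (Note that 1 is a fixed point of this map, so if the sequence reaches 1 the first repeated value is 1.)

4836 → 4² + 8² + 3² + 6² = 125
125 → 1² + 2² + 5² = 30
30 → 3² + 0² = 9
9 → 9² = 81
81 → 8² + 1² = 65
65 → 6² + 5² = 61
61 → 6² + 1² = 37
37 → 3² + 7² = 58
58 → 5² + 8² = 89
89 → 8² + 9² = 145
145 → 1² + 4² + 5² = 42
42 → 4² + 2² = 20
20 → 2² + 0² = 4
4 → 4² = 16
16 → 1² + 6² = 37  — 37 already appeared earlier.

37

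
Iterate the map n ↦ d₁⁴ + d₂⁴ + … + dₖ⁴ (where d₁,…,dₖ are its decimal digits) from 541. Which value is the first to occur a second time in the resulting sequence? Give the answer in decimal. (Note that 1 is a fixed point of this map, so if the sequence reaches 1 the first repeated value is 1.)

8208

541 → 882
882 → 8208
8208 → 8208  — 8208 already appeared earlier.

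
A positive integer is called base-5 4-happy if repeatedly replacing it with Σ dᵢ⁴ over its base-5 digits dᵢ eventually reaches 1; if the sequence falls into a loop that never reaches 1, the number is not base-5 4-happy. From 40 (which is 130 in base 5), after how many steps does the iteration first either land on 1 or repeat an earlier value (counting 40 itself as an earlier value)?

40 = (1,3,0)_5 → 1⁴ + 3⁴ + 0⁴ = 82
82 = (3,1,2)_5 → 3⁴ + 1⁴ + 2⁴ = 98
98 = (3,4,3)_5 → 3⁴ + 4⁴ + 3⁴ = 418
418 = (3,1,3,3)_5 → 3⁴ + 1⁴ + 3⁴ + 3⁴ = 244
244 = (1,4,3,4)_5 → 1⁴ + 4⁴ + 3⁴ + 4⁴ = 594
594 = (4,3,3,4)_5 → 4⁴ + 3⁴ + 3⁴ + 4⁴ = 674
674 = (1,0,1,4,4)_5 → 1⁴ + 0⁴ + 1⁴ + 4⁴ + 4⁴ = 514
514 = (4,0,2,4)_5 → 4⁴ + 0⁴ + 2⁴ + 4⁴ = 528
528 = (4,1,0,3)_5 → 4⁴ + 1⁴ + 0⁴ + 3⁴ = 338
338 = (2,3,2,3)_5 → 2⁴ + 3⁴ + 2⁴ + 3⁴ = 194
194 = (1,2,3,4)_5 → 1⁴ + 2⁴ + 3⁴ + 4⁴ = 354
354 = (2,4,0,4)_5 → 2⁴ + 4⁴ + 0⁴ + 4⁴ = 528  — 528 repeats.
That took 12 steps.

12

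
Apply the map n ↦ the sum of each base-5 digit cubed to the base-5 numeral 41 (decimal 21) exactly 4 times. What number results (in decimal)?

21 = (4,1)_5 → 4³ + 1³ = 65
65 = (2,3,0)_5 → 2³ + 3³ + 0³ = 35
35 = (1,2,0)_5 → 1³ + 2³ + 0³ = 9
9 = (1,4)_5 → 1³ + 4³ = 65

65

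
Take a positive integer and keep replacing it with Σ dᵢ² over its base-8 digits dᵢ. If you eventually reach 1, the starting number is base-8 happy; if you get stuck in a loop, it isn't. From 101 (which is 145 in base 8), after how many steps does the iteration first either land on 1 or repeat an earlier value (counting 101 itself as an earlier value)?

5

101 = (1,4,5)_8 → 1² + 4² + 5² = 42
42 = (5,2)_8 → 5² + 2² = 29
29 = (3,5)_8 → 3² + 5² = 34
34 = (4,2)_8 → 4² + 2² = 20
20 = (2,4)_8 → 2² + 4² = 20  — 20 repeats.
That took 5 steps.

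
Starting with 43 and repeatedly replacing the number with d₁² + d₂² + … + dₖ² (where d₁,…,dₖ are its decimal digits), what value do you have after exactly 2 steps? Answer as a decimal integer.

29

43 → 25
25 → 29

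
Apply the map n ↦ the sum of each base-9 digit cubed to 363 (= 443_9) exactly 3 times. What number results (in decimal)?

755

363 = (4,4,3)_9 → 4³ + 4³ + 3³ = 155
155 = (1,8,2)_9 → 1³ + 8³ + 2³ = 521
521 = (6,3,8)_9 → 6³ + 3³ + 8³ = 755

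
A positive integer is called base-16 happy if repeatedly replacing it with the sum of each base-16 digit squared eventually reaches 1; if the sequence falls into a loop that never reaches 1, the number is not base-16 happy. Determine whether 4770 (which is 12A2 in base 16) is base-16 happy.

not base-16 happy

4770 = (1,2,10,2)_16 → 1² + 2² + 10² + 2² = 1 + 4 + 100 + 4 = 109
109 = (6,13)_16 → 6² + 13² = 36 + 169 = 205
205 = (12,13)_16 → 12² + 13² = 144 + 169 = 313
313 = (1,3,9)_16 → 1² + 3² + 9² = 1 + 9 + 81 = 91
91 = (5,11)_16 → 5² + 11² = 25 + 121 = 146
146 = (9,2)_16 → 9² + 2² = 81 + 4 = 85
85 = (5,5)_16 → 5² + 5² = 25 + 25 = 50
50 = (3,2)_16 → 3² + 2² = 9 + 4 = 13
13 = (13)_16 → 13² = 169
169 = (10,9)_16 → 10² + 9² = 100 + 81 = 181
181 = (11,5)_16 → 11² + 5² = 121 + 25 = 146  — 146 already seen; the sequence cycles without reaching 1.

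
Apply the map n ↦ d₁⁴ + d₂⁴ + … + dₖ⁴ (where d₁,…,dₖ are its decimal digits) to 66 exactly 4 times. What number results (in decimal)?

2178

66 → 2592
2592 → 7218
7218 → 6514
6514 → 2178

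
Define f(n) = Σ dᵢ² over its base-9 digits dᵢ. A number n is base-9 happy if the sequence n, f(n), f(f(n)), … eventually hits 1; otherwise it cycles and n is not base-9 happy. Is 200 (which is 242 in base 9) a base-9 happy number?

not base-9 happy

200 = (2,4,2)_9 → 2² + 4² + 2² = 24
24 = (2,6)_9 → 2² + 6² = 40
40 = (4,4)_9 → 4² + 4² = 32
32 = (3,5)_9 → 3² + 5² = 34
34 = (3,7)_9 → 3² + 7² = 58
58 = (6,4)_9 → 6² + 4² = 52
52 = (5,7)_9 → 5² + 7² = 74
74 = (8,2)_9 → 8² + 2² = 68
68 = (7,5)_9 → 7² + 5² = 74  — 74 already seen; the sequence cycles without reaching 1.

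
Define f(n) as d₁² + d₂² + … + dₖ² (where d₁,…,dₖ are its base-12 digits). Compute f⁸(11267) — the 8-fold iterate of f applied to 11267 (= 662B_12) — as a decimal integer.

65

11267 = (6,6,2,11)_12 → 6² + 6² + 2² + 11² = 197
197 = (1,4,5)_12 → 1² + 4² + 5² = 42
42 = (3,6)_12 → 3² + 6² = 45
45 = (3,9)_12 → 3² + 9² = 90
90 = (7,6)_12 → 7² + 6² = 85
85 = (7,1)_12 → 7² + 1² = 50
50 = (4,2)_12 → 4² + 2² = 20
20 = (1,8)_12 → 1² + 8² = 65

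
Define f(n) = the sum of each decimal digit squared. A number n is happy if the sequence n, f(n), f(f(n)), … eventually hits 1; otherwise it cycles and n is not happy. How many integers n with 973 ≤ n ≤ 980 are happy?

973: 973 → 139 → 91 → 82 → 68 → 100 → 1  (reaches 1)
974: 974 → 146 → 53 → 34 → 25 → 29 → 85 → 89 → 145 → 42 → 20 → 4 → 16 → 37 → 58 → 89  (repeats 89)
975: 975 → 155 → 51 → 26 → 40 → 16 → 37 → 58 → 89 → 145 → 42 → 20 → 4 → 16  (repeats 16)
976: 976 → 166 → 73 → 58 → 89 → 145 → 42 → 20 → 4 → 16 → 37 → 58  (repeats 58)
977: 977 → 179 → 131 → 11 → 2 → 4 → 16 → 37 → 58 → 89 → 145 → 42 → 20 → 4  (repeats 4)
978: 978 → 194 → 98 → 145 → 42 → 20 → 4 → 16 → 37 → 58 → 89 → 145  (repeats 145)
979: 979 → 211 → 6 → 36 → 45 → 41 → 17 → 50 → 25 → 29 → 85 → 89 → 145 → 42 → 20 → 4 → 16 → 37 → 58 → 89  (repeats 89)
980: 980 → 145 → 42 → 20 → 4 → 16 → 37 → 58 → 89 → 145  (repeats 145)
happy: 973

1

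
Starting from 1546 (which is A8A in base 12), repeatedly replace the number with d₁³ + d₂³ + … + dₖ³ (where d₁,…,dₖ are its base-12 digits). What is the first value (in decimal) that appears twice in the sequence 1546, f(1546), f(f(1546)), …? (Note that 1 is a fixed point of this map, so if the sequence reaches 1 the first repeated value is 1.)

1546 = (10,8,10)_12 → 10³ + 8³ + 10³ = 1000 + 512 + 1000 = 2512
2512 = (1,5,5,4)_12 → 1³ + 5³ + 5³ + 4³ = 1 + 125 + 125 + 64 = 315
315 = (2,2,3)_12 → 2³ + 2³ + 3³ = 8 + 8 + 27 = 43
43 = (3,7)_12 → 3³ + 7³ = 27 + 343 = 370
370 = (2,6,10)_12 → 2³ + 6³ + 10³ = 8 + 216 + 1000 = 1224
1224 = (8,6,0)_12 → 8³ + 6³ + 0³ = 512 + 216 + 0 = 728
728 = (5,0,8)_12 → 5³ + 0³ + 8³ = 125 + 0 + 512 = 637
637 = (4,5,1)_12 → 4³ + 5³ + 1³ = 64 + 125 + 1 = 190
190 = (1,3,10)_12 → 1³ + 3³ + 10³ = 1 + 27 + 1000 = 1028
1028 = (7,1,8)_12 → 7³ + 1³ + 8³ = 343 + 1 + 512 = 856
856 = (5,11,4)_12 → 5³ + 11³ + 4³ = 125 + 1331 + 64 = 1520
1520 = (10,6,8)_12 → 10³ + 6³ + 8³ = 1000 + 216 + 512 = 1728
1728 = (1,0,0,0)_12 → 1³ + 0³ + 0³ + 0³ = 1 + 0 + 0 + 0 = 1  — reached the fixed point 1.
1 → 1, so 1 is the first repeated value.

1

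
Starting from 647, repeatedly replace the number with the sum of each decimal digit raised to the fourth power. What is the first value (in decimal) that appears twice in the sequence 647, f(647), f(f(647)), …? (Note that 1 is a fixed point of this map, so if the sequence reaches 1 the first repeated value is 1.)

13139

647 → 6⁴ + 4⁴ + 7⁴ = 3953
3953 → 3⁴ + 9⁴ + 5⁴ + 3⁴ = 7348
7348 → 7⁴ + 3⁴ + 4⁴ + 8⁴ = 6834
6834 → 6⁴ + 8⁴ + 3⁴ + 4⁴ = 5729
5729 → 5⁴ + 7⁴ + 2⁴ + 9⁴ = 9603
9603 → 9⁴ + 6⁴ + 0⁴ + 3⁴ = 7938
7938 → 7⁴ + 9⁴ + 3⁴ + 8⁴ = 13139
13139 → 1⁴ + 3⁴ + 1⁴ + 3⁴ + 9⁴ = 6725
6725 → 6⁴ + 7⁴ + 2⁴ + 5⁴ = 4338
4338 → 4⁴ + 3⁴ + 3⁴ + 8⁴ = 4514
4514 → 4⁴ + 5⁴ + 1⁴ + 4⁴ = 1138
1138 → 1⁴ + 1⁴ + 3⁴ + 8⁴ = 4179
4179 → 4⁴ + 1⁴ + 7⁴ + 9⁴ = 9219
9219 → 9⁴ + 2⁴ + 1⁴ + 9⁴ = 13139  — 13139 already appeared earlier.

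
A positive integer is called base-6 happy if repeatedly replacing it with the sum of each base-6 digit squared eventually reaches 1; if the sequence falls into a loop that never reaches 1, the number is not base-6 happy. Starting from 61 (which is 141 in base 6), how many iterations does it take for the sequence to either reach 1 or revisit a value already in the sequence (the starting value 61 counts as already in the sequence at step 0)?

61 = (1,4,1)_6 → 1² + 4² + 1² = 1 + 16 + 1 = 18
18 = (3,0)_6 → 3² + 0² = 9 + 0 = 9
9 = (1,3)_6 → 1² + 3² = 1 + 9 = 10
10 = (1,4)_6 → 1² + 4² = 1 + 16 = 17
17 = (2,5)_6 → 2² + 5² = 4 + 25 = 29
29 = (4,5)_6 → 4² + 5² = 16 + 25 = 41
41 = (1,0,5)_6 → 1² + 0² + 5² = 1 + 0 + 25 = 26
26 = (4,2)_6 → 4² + 2² = 16 + 4 = 20
20 = (3,2)_6 → 3² + 2² = 9 + 4 = 13
13 = (2,1)_6 → 2² + 1² = 4 + 1 = 5
5 = (5)_6 → 5² = 25
25 = (4,1)_6 → 4² + 1² = 16 + 1 = 17  — 17 repeats.
That took 12 steps.

12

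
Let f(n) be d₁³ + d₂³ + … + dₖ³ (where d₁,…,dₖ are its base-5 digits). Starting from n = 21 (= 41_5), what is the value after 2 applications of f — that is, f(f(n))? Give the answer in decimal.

21 = (4,1)_5 → 65
65 = (2,3,0)_5 → 35

35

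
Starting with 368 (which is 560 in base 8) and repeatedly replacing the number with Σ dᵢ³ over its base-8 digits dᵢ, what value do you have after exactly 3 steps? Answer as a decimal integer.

72

368 = (5,6,0)_8 → 5³ + 6³ + 0³ = 341
341 = (5,2,5)_8 → 5³ + 2³ + 5³ = 258
258 = (4,0,2)_8 → 4³ + 0³ + 2³ = 72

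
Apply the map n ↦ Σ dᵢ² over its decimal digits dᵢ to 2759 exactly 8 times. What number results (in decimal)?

145

2759 → 2² + 7² + 5² + 9² = 4 + 49 + 25 + 81 = 159
159 → 1² + 5² + 9² = 1 + 25 + 81 = 107
107 → 1² + 0² + 7² = 1 + 0 + 49 = 50
50 → 5² + 0² = 25 + 0 = 25
25 → 2² + 5² = 4 + 25 = 29
29 → 2² + 9² = 4 + 81 = 85
85 → 8² + 5² = 64 + 25 = 89
89 → 8² + 9² = 64 + 81 = 145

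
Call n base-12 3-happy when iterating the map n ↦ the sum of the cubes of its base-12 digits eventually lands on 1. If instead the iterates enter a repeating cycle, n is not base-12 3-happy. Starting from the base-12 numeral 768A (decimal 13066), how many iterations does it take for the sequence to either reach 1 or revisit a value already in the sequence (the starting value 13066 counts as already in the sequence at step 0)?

13066 = (7,6,8,10)_12 → 7³ + 6³ + 8³ + 10³ = 343 + 216 + 512 + 1000 = 2071
2071 = (1,2,4,7)_12 → 1³ + 2³ + 4³ + 7³ = 1 + 8 + 64 + 343 = 416
416 = (2,10,8)_12 → 2³ + 10³ + 8³ = 8 + 1000 + 512 = 1520
1520 = (10,6,8)_12 → 10³ + 6³ + 8³ = 1000 + 216 + 512 = 1728
1728 = (1,0,0,0)_12 → 1³ + 0³ + 0³ + 0³ = 1 + 0 + 0 + 0 = 1  — reached 1.
That took 5 steps.

5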